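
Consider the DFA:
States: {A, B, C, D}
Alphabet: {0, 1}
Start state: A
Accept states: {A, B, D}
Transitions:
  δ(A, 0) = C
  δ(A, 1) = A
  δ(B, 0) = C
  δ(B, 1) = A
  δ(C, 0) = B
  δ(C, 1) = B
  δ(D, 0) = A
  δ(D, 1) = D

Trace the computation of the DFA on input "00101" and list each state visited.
read '0': A → C
  read '0': C → B
  read '1': B → A
  read '0': A → C
  read '1': C → B
A -> C -> B -> A -> C -> B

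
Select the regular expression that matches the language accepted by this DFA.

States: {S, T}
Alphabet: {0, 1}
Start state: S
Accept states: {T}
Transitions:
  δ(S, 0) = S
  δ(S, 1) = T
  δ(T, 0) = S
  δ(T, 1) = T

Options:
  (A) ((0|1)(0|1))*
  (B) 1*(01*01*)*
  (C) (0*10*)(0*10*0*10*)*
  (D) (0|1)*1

Check each option against the DFA on short strings; one disagreement eliminates an option:
  (A) ((0|1)(0|1))*: on ε the DFA stays in S and rejects (S ∉ Accept), but the regex matches it → eliminate
  (B) 1*(01*01*)*: on ε the DFA stays in S and rejects (S ∉ Accept), but the regex matches it → eliminate
  (C) (0*10*)(0*10*0*10*)*: on '10' the DFA goes S → T → S and rejects (S ∉ Accept), but the regex matches it → eliminate
  (D) (0|1)*1: agrees with the DFA on every string of length ≤ 6
Only (D) is consistent with the DFA.
(D) (0|1)*1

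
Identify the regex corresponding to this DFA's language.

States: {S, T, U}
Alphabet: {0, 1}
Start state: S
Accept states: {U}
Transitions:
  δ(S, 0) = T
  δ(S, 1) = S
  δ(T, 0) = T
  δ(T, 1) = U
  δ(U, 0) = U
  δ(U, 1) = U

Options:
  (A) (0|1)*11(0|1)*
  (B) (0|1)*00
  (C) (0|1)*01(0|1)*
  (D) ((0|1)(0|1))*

Check each option against the DFA on short strings; one disagreement eliminates an option:
  (A) (0|1)*11(0|1)*: on '01' the DFA goes S → T → U and accepts (U ∈ Accept), but the regex does not match it → eliminate
  (B) (0|1)*00: on '00' the DFA goes S → T → T and rejects (T ∉ Accept), but the regex matches it → eliminate
  (C) (0|1)*01(0|1)*: agrees with the DFA on every string of length ≤ 6
  (D) ((0|1)(0|1))*: on ε the DFA stays in S and rejects (S ∉ Accept), but the regex matches it → eliminate
Only (C) is consistent with the DFA.
(C) (0|1)*01(0|1)*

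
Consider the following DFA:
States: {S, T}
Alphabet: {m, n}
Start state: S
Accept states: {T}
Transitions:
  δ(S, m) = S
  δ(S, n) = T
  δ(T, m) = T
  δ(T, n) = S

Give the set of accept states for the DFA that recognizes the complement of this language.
Complement accept states = All states \ Original accept states
= {S, T} \ {T}
{S}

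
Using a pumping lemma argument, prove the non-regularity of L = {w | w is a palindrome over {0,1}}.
Assume L is regular with pumping length p. Idea: pumping the leading 0-block breaks the symmetry.
Choose s = 0^p 1 0^p (a palindrome of length 2p+1 ≥ p). By the pumping lemma, s = xyz with |xy| ≤ p, |y| > 0, so y = 0^k with k > 0 (xy lies entirely in the first 0^p). Then xy²z = 0^(p+k) 1 0^p, which is not a palindrome since p+k ≠ p.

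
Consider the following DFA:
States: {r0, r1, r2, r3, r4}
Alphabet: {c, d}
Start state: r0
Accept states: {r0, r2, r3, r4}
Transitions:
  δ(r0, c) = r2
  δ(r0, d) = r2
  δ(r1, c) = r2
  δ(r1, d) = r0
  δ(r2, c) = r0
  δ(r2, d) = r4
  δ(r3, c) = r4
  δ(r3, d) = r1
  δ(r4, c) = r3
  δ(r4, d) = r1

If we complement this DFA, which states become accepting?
Complement accept states = All states \ Original accept states
= {r0, r1, r2, r3, r4} \ {r0, r2, r3, r4}
{r1}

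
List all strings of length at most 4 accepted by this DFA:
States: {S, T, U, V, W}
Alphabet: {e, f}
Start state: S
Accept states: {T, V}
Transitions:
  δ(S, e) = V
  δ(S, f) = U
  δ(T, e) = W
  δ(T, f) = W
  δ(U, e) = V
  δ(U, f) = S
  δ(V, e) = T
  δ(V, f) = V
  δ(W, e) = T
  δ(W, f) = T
e, ee, ef, fe, efe, eff, fee, fef, ffe, eeee, eeef, eefe, eeff, effe, efff, fefe, feff, ffee, ffef, fffe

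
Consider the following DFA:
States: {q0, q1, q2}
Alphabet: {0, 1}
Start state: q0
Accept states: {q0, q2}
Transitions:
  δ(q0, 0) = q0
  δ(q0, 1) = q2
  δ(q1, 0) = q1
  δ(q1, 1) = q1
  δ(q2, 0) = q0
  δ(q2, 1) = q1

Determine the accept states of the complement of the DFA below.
Complement accept states = All states \ Original accept states
= {q0, q1, q2} \ {q0, q2}
{q1}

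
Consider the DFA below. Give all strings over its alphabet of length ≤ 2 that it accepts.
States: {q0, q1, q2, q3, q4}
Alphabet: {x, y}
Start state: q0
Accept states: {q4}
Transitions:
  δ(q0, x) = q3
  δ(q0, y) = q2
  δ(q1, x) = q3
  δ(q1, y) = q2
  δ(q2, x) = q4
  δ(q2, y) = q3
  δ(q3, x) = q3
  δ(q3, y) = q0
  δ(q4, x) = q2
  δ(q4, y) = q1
yx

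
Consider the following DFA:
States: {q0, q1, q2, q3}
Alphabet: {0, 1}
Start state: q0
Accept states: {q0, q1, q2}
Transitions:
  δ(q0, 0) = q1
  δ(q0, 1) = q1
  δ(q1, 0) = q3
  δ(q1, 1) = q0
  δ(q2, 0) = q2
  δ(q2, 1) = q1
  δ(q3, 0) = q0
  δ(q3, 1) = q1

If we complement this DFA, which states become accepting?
Complement accept states = All states \ Original accept states
= {q0, q1, q2, q3} \ {q0, q1, q2}
{q3}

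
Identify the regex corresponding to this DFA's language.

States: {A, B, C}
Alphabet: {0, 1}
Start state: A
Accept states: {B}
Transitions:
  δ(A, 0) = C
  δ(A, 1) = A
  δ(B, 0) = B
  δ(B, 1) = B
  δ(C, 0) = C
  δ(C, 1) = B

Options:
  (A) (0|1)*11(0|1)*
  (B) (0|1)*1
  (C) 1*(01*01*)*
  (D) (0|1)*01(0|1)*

Check each option against the DFA on short strings; one disagreement eliminates an option:
  (A) (0|1)*11(0|1)*: on '01' the DFA goes A → C → B and accepts (B ∈ Accept), but the regex does not match it → eliminate
  (B) (0|1)*1: on '1' the DFA goes A → A and rejects (A ∉ Accept), but the regex matches it → eliminate
  (C) 1*(01*01*)*: on ε the DFA stays in A and rejects (A ∉ Accept), but the regex matches it → eliminate
  (D) (0|1)*01(0|1)*: agrees with the DFA on every string of length ≤ 6
Only (D) is consistent with the DFA.
(D) (0|1)*01(0|1)*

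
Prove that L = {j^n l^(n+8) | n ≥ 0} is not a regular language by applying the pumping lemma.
Assume L is regular with pumping length p. Idea: pumping the j-block breaks the fixed offset of 8.
Choose s = j^p l^(p+8) ∈ L. By the pumping lemma, s = xyz with |xy| ≤ p, |y| > 0, so y = j^k with k ≥ 1. Then xy²z = j^(p+k) l^(p+8). For this to be in L we would need p+8 = (p+k)+8, i.e. k = 0, contradicting k ≥ 1. So xy²z ∉ L.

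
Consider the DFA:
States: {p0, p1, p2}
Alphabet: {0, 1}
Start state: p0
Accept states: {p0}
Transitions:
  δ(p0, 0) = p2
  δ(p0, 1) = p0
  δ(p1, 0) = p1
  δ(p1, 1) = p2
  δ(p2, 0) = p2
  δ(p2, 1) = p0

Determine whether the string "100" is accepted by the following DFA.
Processing string "100":
  p0 --1--> p0
  p0 --0--> p2
  p2 --0--> p2
Final state: p2
Accept states: {p0}
No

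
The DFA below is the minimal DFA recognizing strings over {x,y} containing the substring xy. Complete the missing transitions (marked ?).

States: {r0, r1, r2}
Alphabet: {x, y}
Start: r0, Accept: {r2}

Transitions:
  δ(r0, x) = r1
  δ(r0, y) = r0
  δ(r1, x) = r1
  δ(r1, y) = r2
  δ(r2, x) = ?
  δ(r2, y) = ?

From the language and accept set, identify what each state tracks — r0: no x seen yet; r1: seen a x, waiting for y; r2: substring xy seen.
Each missing δ(q, a) is the state matching the new tracked value after reading a.
δ(r2, x) = r2; δ(r2, y) = r2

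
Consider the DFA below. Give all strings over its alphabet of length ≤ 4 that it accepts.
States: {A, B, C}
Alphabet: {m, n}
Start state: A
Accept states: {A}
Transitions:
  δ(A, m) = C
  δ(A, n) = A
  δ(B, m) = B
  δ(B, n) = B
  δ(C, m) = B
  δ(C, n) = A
ε, n, mn, nn, mnn, nmn, nnn, mnmn, mnnn, nmnn, nnmn, nnnn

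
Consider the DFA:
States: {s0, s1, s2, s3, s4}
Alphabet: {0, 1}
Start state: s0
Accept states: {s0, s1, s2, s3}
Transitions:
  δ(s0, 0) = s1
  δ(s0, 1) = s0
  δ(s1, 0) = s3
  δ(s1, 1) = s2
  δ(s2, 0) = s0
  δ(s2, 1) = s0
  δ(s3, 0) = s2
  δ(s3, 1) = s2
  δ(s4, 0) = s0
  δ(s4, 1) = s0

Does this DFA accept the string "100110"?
Processing string "100110":
  s0 --1--> s0
  s0 --0--> s1
  s1 --0--> s3
  s3 --1--> s2
  s2 --1--> s0
  s0 --0--> s1
Final state: s1
Accept states: {s0, s1, s2, s3}
Yes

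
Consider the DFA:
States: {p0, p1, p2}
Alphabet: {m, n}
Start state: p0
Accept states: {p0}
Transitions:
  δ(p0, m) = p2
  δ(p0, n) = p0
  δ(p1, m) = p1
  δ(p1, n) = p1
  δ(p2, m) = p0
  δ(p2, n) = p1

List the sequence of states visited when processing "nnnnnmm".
read 'n': p0 → p0
  read 'n': p0 → p0
  read 'n': p0 → p0
  read 'n': p0 → p0
  read 'n': p0 → p0
  read 'm': p0 → p2
  read 'm': p2 → p0
p0 -> p0 -> p0 -> p0 -> p0 -> p0 -> p2 -> p0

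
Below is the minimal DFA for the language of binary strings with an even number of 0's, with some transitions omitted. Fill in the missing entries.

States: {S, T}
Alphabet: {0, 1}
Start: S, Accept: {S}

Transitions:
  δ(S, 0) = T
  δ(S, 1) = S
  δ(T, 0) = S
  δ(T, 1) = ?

From the language and accept set, identify what each state tracks — S: even number of 0's so far; T: odd number of 0's so far.
Each missing δ(q, a) is the state matching the new tracked value after reading a.
δ(T, 1) = T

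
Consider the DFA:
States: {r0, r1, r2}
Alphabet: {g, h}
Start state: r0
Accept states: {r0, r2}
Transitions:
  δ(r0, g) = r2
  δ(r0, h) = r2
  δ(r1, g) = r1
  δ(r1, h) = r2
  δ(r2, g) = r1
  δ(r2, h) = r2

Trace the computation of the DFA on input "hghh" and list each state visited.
read 'h': r0 → r2
  read 'g': r2 → r1
  read 'h': r1 → r2
  read 'h': r2 → r2
r0 -> r2 -> r1 -> r2 -> r2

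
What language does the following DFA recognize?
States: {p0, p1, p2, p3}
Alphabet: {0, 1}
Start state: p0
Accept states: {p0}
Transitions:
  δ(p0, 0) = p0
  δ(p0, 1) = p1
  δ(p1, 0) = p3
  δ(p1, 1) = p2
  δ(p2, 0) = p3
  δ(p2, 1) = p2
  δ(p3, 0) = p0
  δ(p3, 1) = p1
Testing a few strings:
  '11' → reject
  '011' → reject
  '1' → reject
  '110' → reject
State roles: p0=value ≡ 0 (mod 4); p1=value ≡ 1 (mod 4); p2=value ≡ 3 (mod 4); p3=value ≡ 2 (mod 4)
All binary strings representing a multiple of 4 (read in base 2; leading zeros allowed and ε counts as 0)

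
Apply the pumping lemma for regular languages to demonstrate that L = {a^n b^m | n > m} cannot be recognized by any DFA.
Assume L is regular with pumping length p. Idea: pumping down the a-block drops the a-count to at most the b-count.
Choose s = a^(p+1) b^p ∈ L (|s| = 2p+1 ≥ p). By the pumping lemma, s = xyz with |xy| ≤ p, |y| > 0, so y = a^k with k ≥ 1. Take i = 0: xz = a^(p+1−k) b^p. Since k ≥ 1, p+1−k ≤ p, so the number of a's is no longer strictly greater than the number of b's, hence xz ∉ L.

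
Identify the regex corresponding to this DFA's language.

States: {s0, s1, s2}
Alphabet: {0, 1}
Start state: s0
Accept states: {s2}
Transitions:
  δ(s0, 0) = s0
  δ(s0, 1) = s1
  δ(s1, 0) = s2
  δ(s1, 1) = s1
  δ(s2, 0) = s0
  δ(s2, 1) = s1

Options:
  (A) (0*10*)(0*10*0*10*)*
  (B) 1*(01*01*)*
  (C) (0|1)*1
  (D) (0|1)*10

Check each option against the DFA on short strings; one disagreement eliminates an option:
  (A) (0*10*)(0*10*0*10*)*: on '1' the DFA goes s0 → s1 and rejects (s1 ∉ Accept), but the regex matches it → eliminate
  (B) 1*(01*01*)*: on ε the DFA stays in s0 and rejects (s0 ∉ Accept), but the regex matches it → eliminate
  (C) (0|1)*1: on '1' the DFA goes s0 → s1 and rejects (s1 ∉ Accept), but the regex matches it → eliminate
  (D) (0|1)*10: agrees with the DFA on every string of length ≤ 6
Only (D) is consistent with the DFA.
(D) (0|1)*10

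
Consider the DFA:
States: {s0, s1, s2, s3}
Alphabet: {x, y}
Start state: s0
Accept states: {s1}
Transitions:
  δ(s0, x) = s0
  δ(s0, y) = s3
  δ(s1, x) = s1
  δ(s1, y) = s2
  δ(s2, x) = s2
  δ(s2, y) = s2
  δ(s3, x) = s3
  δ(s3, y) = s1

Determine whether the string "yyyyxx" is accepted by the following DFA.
Processing string "yyyyxx":
  s0 --y--> s3
  s3 --y--> s1
  s1 --y--> s2
  s2 --y--> s2
  s2 --x--> s2
  s2 --x--> s2
Final state: s2
Accept states: {s1}
No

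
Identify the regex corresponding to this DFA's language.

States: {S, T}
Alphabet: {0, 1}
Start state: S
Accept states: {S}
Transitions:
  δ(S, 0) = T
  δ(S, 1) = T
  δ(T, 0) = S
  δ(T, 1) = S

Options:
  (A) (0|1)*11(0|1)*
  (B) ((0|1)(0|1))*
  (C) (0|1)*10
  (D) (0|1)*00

Check each option against the DFA on short strings; one disagreement eliminates an option:
  (A) (0|1)*11(0|1)*: on ε the DFA stays in S and accepts (S ∈ Accept), but the regex does not match it → eliminate
  (B) ((0|1)(0|1))*: agrees with the DFA on every string of length ≤ 6
  (C) (0|1)*10: on ε the DFA stays in S and accepts (S ∈ Accept), but the regex does not match it → eliminate
  (D) (0|1)*00: on ε the DFA stays in S and accepts (S ∈ Accept), but the regex does not match it → eliminate
Only (B) is consistent with the DFA.
(B) ((0|1)(0|1))*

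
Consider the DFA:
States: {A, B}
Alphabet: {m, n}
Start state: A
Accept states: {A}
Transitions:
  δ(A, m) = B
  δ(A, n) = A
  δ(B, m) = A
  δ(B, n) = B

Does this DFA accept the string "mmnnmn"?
Processing string "mmnnmn":
  A --m--> B
  B --m--> A
  A --n--> A
  A --n--> A
  A --m--> B
  B --n--> B
Final state: B
Accept states: {A}
No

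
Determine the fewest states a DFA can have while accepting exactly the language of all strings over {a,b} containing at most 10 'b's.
By Myhill–Nerode, count the distinguishable equivalence classes: 12 classes — having seen 0, 1, …, 10, or >10 copies of 'b'; counts 0 through 10 are accepting and >10 is dead.
12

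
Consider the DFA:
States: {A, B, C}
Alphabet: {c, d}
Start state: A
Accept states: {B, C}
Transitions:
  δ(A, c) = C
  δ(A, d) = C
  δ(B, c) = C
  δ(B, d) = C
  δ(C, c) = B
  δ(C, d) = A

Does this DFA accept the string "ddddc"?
Processing string "ddddc":
  A --d--> C
  C --d--> A
  A --d--> C
  C --d--> A
  A --c--> C
Final state: C
Accept states: {B, C}
Yes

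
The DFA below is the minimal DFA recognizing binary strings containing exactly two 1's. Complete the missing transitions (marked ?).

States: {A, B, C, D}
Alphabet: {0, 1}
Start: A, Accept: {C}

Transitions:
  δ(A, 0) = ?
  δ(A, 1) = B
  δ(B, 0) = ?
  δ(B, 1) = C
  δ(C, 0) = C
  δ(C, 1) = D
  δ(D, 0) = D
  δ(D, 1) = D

From the language and accept set, identify what each state tracks — A: zero 1's; B: one 1; C: two 1's; D: ≥ three 1's (dead).
Each missing δ(q, a) is the state matching the new tracked value after reading a.
δ(A, 0) = A; δ(B, 0) = B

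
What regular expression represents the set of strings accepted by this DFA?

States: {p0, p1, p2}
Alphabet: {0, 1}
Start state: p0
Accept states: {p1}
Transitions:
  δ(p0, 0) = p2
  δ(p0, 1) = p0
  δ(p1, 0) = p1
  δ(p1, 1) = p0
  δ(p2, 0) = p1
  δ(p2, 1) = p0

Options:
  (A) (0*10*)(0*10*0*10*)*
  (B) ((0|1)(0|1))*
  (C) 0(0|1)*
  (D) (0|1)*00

Check each option against the DFA on short strings; one disagreement eliminates an option:
  (A) (0*10*)(0*10*0*10*)*: on '1' the DFA goes p0 → p0 and rejects (p0 ∉ Accept), but the regex matches it → eliminate
  (B) ((0|1)(0|1))*: on ε the DFA stays in p0 and rejects (p0 ∉ Accept), but the regex matches it → eliminate
  (C) 0(0|1)*: on '0' the DFA goes p0 → p2 and rejects (p2 ∉ Accept), but the regex matches it → eliminate
  (D) (0|1)*00: agrees with the DFA on every string of length ≤ 6
Only (D) is consistent with the DFA.
(D) (0|1)*00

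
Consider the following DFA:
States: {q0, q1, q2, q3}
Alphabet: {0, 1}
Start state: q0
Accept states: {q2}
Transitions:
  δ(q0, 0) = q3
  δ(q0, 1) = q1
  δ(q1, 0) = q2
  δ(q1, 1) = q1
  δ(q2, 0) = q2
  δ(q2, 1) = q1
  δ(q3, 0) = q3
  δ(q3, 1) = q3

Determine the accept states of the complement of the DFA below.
Complement accept states = All states \ Original accept states
= {q0, q1, q2, q3} \ {q2}
{q0, q1, q3}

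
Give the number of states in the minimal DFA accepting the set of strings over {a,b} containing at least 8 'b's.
By Myhill–Nerode, count the distinguishable equivalence classes: 9 classes — having seen 0, 1, …, 7, or ≥8 copies of 'b'; any two classes i < j (j ≤ 8) are distinguished by the string b^(8−j), which takes class j to 8 copies (accepted) but leaves class i below 8 (rejected).
9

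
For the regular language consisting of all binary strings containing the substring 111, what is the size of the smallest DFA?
By Myhill–Nerode, count the distinguishable equivalence classes: 4 classes — one per longest suffix of the input that is a prefix of '111' (lengths 0 through 2), plus an absorbing 'already seen 111' class.
4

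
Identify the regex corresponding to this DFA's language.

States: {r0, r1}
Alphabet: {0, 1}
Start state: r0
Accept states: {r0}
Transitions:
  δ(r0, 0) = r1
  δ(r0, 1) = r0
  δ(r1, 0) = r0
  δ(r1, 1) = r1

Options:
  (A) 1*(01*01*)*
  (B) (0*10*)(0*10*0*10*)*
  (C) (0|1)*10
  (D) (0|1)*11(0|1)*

Check each option against the DFA on short strings; one disagreement eliminates an option:
  (A) 1*(01*01*)*: agrees with the DFA on every string of length ≤ 6
  (B) (0*10*)(0*10*0*10*)*: on ε the DFA stays in r0 and accepts (r0 ∈ Accept), but the regex does not match it → eliminate
  (C) (0|1)*10: on ε the DFA stays in r0 and accepts (r0 ∈ Accept), but the regex does not match it → eliminate
  (D) (0|1)*11(0|1)*: on ε the DFA stays in r0 and accepts (r0 ∈ Accept), but the regex does not match it → eliminate
Only (A) is consistent with the DFA.
(A) 1*(01*01*)*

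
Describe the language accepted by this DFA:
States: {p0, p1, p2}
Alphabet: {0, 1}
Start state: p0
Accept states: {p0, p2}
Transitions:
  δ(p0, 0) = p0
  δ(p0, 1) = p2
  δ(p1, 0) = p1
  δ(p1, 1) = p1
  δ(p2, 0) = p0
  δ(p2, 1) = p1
Testing a few strings:
  '011' → reject
  '1' → accept
  '100' → accept
  '110' → reject
State roles: p0=last symbol not 1 (ok); p1=saw 11 (dead); p2=last symbol 1 (ok)
All binary strings with no two consecutive 1's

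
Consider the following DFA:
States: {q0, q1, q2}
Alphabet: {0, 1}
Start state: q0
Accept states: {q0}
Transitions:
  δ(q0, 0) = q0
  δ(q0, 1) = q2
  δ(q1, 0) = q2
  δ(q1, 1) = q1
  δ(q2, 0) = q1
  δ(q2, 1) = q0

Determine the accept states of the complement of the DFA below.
Complement accept states = All states \ Original accept states
= {q0, q1, q2} \ {q0}
{q1, q2}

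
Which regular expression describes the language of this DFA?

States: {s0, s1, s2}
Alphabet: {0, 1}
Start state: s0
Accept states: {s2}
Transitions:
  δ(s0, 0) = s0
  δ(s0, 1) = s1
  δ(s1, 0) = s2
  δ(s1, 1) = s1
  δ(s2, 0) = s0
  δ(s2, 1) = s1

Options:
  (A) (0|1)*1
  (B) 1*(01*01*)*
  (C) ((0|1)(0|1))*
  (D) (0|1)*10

Check each option against the DFA on short strings; one disagreement eliminates an option:
  (A) (0|1)*1: on '1' the DFA goes s0 → s1 and rejects (s1 ∉ Accept), but the regex matches it → eliminate
  (B) 1*(01*01*)*: on ε the DFA stays in s0 and rejects (s0 ∉ Accept), but the regex matches it → eliminate
  (C) ((0|1)(0|1))*: on ε the DFA stays in s0 and rejects (s0 ∉ Accept), but the regex matches it → eliminate
  (D) (0|1)*10: agrees with the DFA on every string of length ≤ 6
Only (D) is consistent with the DFA.
(D) (0|1)*10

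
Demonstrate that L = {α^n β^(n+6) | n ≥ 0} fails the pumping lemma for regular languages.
Assume L is regular with pumping length p. Idea: pumping the α-block breaks the fixed offset of 6.
Choose s = α^p β^(p+6) ∈ L. By the pumping lemma, s = xyz with |xy| ≤ p, |y| > 0, so y = α^k with k ≥ 1. Then xy²z = α^(p+k) β^(p+6). For this to be in L we would need p+6 = (p+k)+6, i.e. k = 0, contradicting k ≥ 1. So xy²z ∉ L.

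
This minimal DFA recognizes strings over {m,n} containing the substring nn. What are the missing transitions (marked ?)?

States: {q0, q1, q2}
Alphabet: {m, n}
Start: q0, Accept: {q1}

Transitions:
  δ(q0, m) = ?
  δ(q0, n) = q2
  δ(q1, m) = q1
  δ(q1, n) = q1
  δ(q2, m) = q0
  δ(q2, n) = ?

From the language and accept set, identify what each state tracks — q0: no progress toward nn; q1: substring nn seen; q2: one trailing n.
Each missing δ(q, a) is the state matching the new tracked value after reading a.
δ(q0, m) = q0; δ(q2, n) = q1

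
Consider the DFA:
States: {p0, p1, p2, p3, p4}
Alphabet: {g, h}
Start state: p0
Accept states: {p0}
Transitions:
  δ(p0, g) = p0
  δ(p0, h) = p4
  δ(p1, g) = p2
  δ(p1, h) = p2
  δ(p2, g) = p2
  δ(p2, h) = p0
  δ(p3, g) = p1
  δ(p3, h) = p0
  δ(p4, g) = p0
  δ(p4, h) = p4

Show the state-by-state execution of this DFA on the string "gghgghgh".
read 'g': p0 → p0
  read 'g': p0 → p0
  read 'h': p0 → p4
  read 'g': p4 → p0
  read 'g': p0 → p0
  read 'h': p0 → p4
  read 'g': p4 → p0
  read 'h': p0 → p4
p0 -> p0 -> p0 -> p4 -> p0 -> p0 -> p4 -> p0 -> p4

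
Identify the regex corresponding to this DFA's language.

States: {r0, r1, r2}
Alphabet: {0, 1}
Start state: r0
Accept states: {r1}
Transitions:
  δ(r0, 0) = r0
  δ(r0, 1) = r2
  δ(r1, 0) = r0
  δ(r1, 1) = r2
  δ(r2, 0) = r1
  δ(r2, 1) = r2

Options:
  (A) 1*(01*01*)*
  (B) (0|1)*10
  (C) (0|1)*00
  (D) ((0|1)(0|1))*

Check each option against the DFA on short strings; one disagreement eliminates an option:
  (A) 1*(01*01*)*: on ε the DFA stays in r0 and rejects (r0 ∉ Accept), but the regex matches it → eliminate
  (B) (0|1)*10: agrees with the DFA on every string of length ≤ 6
  (C) (0|1)*00: on '00' the DFA goes r0 → r0 → r0 and rejects (r0 ∉ Accept), but the regex matches it → eliminate
  (D) ((0|1)(0|1))*: on ε the DFA stays in r0 and rejects (r0 ∉ Accept), but the regex matches it → eliminate
Only (B) is consistent with the DFA.
(B) (0|1)*10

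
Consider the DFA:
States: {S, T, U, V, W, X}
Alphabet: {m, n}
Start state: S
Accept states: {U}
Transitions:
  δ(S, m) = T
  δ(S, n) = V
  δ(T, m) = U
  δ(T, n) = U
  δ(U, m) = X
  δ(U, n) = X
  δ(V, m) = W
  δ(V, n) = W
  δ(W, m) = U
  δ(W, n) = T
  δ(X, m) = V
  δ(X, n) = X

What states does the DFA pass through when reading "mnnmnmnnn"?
read 'm': S → T
  read 'n': T → U
  read 'n': U → X
  read 'm': X → V
  read 'n': V → W
  read 'm': W → U
  read 'n': U → X
  read 'n': X → X
  read 'n': X → X
S -> T -> U -> X -> V -> W -> U -> X -> X -> X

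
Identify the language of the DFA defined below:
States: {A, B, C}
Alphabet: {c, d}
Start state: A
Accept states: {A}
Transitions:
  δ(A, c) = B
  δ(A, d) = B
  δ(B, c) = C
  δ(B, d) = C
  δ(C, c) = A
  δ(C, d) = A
Testing a few strings:
  'dcd' → accept
  'cc' → reject
  'cd' → reject
  'cdcd' → reject
State roles: A=length ≡ 0 (mod 3); B=length ≡ 1 (mod 3); C=length ≡ 2 (mod 3)
All strings over {c,d} whose length is a multiple of 3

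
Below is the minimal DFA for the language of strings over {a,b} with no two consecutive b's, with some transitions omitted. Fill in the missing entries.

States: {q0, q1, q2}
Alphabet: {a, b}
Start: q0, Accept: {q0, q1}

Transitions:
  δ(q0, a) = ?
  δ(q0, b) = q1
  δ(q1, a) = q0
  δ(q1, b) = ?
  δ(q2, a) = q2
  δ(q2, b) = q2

From the language and accept set, identify what each state tracks — q0: last symbol not b (ok); q1: last symbol b (ok); q2: saw bb (dead).
Each missing δ(q, a) is the state matching the new tracked value after reading a.
δ(q0, a) = q0; δ(q1, b) = q2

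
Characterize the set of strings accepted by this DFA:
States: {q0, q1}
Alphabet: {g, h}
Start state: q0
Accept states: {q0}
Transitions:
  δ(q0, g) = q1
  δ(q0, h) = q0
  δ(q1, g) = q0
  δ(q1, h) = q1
Testing a few strings:
  'gh' → reject
  'g' → reject
  'ghh' → reject
  'gg' → accept
State roles: q0=even number of g's so far; q1=odd number of g's so far
All strings over {g,h} with an even number of g's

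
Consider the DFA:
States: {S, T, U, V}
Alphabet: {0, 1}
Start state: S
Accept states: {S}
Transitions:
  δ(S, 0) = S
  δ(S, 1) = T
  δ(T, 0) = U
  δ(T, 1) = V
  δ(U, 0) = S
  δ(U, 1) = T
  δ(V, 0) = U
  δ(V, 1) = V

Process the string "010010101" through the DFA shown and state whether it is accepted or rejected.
Processing string "010010101":
  S --0--> S
  S --1--> T
  T --0--> U
  U --0--> S
  S --1--> T
  T --0--> U
  U --1--> T
  T --0--> U
  U --1--> T
Final state: T
Accept states: {S}
No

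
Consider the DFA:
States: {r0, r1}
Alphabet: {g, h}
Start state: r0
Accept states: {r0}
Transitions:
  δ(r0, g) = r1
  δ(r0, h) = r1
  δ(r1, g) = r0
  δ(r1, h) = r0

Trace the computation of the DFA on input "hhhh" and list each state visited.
read 'h': r0 → r1
  read 'h': r1 → r0
  read 'h': r0 → r1
  read 'h': r1 → r0
r0 -> r1 -> r0 -> r1 -> r0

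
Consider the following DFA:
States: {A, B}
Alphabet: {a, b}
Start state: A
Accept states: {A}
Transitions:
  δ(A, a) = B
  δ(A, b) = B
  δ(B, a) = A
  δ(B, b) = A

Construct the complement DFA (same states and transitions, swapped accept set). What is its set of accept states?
Complement accept states = All states \ Original accept states
= {A, B} \ {A}
{B}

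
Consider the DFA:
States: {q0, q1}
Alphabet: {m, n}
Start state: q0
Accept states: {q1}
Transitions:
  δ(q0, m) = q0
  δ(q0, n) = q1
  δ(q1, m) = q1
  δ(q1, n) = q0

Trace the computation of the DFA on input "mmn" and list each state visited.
read 'm': q0 → q0
  read 'm': q0 → q0
  read 'n': q0 → q1
q0 -> q0 -> q0 -> q1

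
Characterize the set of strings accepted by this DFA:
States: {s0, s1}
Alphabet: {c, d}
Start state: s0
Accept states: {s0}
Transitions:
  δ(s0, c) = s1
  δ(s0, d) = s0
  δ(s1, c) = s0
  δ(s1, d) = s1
Testing a few strings:
  'cc' → accept
  'ccd' → accept
  'ddc' → reject
  'c' → reject
State roles: s0=even number of c's so far; s1=odd number of c's so far
All strings over {c,d} with an even number of c's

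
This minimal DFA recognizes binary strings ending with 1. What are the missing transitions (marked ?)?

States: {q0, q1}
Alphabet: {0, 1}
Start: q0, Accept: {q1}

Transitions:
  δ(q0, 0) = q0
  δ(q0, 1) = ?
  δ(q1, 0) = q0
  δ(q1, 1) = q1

From the language and accept set, identify what each state tracks — q0: last symbol not 1; q1: last symbol is 1.
Each missing δ(q, a) is the state matching the new tracked value after reading a.
δ(q0, 1) = q1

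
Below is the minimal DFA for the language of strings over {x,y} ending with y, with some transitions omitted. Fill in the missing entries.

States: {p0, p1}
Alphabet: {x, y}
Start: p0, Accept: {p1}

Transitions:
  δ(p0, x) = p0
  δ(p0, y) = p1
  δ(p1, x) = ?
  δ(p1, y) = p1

From the language and accept set, identify what each state tracks — p0: last symbol not y; p1: last symbol is y.
Each missing δ(q, a) is the state matching the new tracked value after reading a.
δ(p1, x) = p0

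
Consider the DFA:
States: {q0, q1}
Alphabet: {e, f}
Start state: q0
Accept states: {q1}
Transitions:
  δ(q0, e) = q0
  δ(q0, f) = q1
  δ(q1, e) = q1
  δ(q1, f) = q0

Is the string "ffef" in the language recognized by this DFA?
Processing string "ffef":
  q0 --f--> q1
  q1 --f--> q0
  q0 --e--> q0
  q0 --f--> q1
Final state: q1
Accept states: {q1}
Yes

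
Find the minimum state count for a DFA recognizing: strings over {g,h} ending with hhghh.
By Myhill–Nerode, count the distinguishable equivalence classes: 6 classes — one per longest suffix of the input that is a prefix of 'hhghh' (lengths 0 through 5); only the length-5 class is accepting.
6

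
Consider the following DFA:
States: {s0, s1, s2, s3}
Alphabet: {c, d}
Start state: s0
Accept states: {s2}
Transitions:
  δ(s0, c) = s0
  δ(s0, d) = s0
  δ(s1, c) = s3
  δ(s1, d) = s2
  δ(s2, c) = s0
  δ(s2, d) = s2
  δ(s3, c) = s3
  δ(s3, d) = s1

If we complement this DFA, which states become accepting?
Complement accept states = All states \ Original accept states
= {s0, s1, s2, s3} \ {s2}
{s0, s1, s3}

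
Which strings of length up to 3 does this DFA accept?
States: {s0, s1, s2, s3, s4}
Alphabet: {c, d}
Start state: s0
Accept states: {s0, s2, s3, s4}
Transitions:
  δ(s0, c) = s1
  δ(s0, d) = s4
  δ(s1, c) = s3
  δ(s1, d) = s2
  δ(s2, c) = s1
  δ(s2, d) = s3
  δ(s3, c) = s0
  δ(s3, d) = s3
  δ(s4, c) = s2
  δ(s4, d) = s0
ε, d, cc, cd, dc, dd, ccc, ccd, cdd, dcd, ddd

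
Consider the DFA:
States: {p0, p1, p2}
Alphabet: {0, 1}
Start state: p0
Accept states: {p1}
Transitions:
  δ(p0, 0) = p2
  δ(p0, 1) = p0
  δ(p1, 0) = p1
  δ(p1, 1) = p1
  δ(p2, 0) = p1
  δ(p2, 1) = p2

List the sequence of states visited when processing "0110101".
read '0': p0 → p2
  read '1': p2 → p2
  read '1': p2 → p2
  read '0': p2 → p1
  read '1': p1 → p1
  read '0': p1 → p1
  read '1': p1 → p1
p0 -> p2 -> p2 -> p2 -> p1 -> p1 -> p1 -> p1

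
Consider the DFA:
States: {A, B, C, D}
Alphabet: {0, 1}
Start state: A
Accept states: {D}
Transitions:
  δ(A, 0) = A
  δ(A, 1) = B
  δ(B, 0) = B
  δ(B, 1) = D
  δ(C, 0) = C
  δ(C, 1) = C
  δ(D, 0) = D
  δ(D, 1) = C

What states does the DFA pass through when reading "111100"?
read '1': A → B
  read '1': B → D
  read '1': D → C
  read '1': C → C
  read '0': C → C
  read '0': C → C
A -> B -> D -> C -> C -> C -> C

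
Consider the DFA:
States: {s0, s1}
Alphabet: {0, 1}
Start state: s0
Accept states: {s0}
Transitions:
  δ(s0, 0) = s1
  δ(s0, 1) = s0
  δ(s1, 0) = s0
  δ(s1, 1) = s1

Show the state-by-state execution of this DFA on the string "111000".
read '1': s0 → s0
  read '1': s0 → s0
  read '1': s0 → s0
  read '0': s0 → s1
  read '0': s1 → s0
  read '0': s0 → s1
s0 -> s0 -> s0 -> s0 -> s1 -> s0 -> s1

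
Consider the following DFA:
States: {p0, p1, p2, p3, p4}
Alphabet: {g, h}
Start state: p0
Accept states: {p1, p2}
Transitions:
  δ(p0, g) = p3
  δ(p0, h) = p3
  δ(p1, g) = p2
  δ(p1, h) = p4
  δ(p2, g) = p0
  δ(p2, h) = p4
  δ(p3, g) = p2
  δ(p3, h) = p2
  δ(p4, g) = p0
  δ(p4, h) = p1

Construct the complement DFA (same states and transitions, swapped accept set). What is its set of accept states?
Complement accept states = All states \ Original accept states
= {p0, p1, p2, p3, p4} \ {p1, p2}
{p0, p3, p4}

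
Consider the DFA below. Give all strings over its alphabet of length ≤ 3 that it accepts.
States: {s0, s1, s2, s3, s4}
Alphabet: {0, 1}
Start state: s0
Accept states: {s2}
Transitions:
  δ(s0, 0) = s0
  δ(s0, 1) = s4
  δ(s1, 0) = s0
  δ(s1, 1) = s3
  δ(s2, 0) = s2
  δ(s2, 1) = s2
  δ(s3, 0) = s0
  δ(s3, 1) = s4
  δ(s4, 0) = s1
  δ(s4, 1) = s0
None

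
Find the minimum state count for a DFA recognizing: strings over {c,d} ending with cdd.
By Myhill–Nerode, count the distinguishable equivalence classes: 4 classes — one per longest suffix of the input that is a prefix of 'cdd' (lengths 0 through 3); only the length-3 class is accepting.
4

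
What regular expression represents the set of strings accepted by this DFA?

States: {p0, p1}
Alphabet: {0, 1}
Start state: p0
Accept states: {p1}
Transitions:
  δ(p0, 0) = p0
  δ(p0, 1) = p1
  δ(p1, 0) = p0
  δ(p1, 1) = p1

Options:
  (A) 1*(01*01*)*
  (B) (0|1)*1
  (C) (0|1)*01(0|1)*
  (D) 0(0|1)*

Check each option against the DFA on short strings; one disagreement eliminates an option:
  (A) 1*(01*01*)*: on ε the DFA stays in p0 and rejects (p0 ∉ Accept), but the regex matches it → eliminate
  (B) (0|1)*1: agrees with the DFA on every string of length ≤ 6
  (C) (0|1)*01(0|1)*: on '1' the DFA goes p0 → p1 and accepts (p1 ∈ Accept), but the regex does not match it → eliminate
  (D) 0(0|1)*: on '0' the DFA goes p0 → p0 and rejects (p0 ∉ Accept), but the regex matches it → eliminate
Only (B) is consistent with the DFA.
(B) (0|1)*1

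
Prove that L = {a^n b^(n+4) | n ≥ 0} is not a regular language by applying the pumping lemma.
Assume L is regular with pumping length p. Idea: pumping the a-block breaks the fixed offset of 4.
Choose s = a^p b^(p+4) ∈ L. By the pumping lemma, s = xyz with |xy| ≤ p, |y| > 0, so y = a^k with k ≥ 1. Then xy²z = a^(p+k) b^(p+4). For this to be in L we would need p+4 = (p+k)+4, i.e. k = 0, contradicting k ≥ 1. So xy²z ∉ L.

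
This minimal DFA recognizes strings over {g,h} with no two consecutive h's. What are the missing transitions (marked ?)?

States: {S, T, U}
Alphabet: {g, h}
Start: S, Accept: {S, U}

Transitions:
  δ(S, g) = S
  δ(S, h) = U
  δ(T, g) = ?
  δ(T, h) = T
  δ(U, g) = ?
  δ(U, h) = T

From the language and accept set, identify what each state tracks — S: last symbol not h (ok); T: saw hh (dead); U: last symbol h (ok).
Each missing δ(q, a) is the state matching the new tracked value after reading a.
δ(T, g) = T; δ(U, g) = S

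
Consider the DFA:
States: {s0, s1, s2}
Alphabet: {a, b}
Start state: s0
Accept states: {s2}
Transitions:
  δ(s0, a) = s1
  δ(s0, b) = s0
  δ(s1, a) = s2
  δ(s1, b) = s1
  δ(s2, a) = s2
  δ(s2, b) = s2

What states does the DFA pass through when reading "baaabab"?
read 'b': s0 → s0
  read 'a': s0 → s1
  read 'a': s1 → s2
  read 'a': s2 → s2
  read 'b': s2 → s2
  read 'a': s2 → s2
  read 'b': s2 → s2
s0 -> s0 -> s1 -> s2 -> s2 -> s2 -> s2 -> s2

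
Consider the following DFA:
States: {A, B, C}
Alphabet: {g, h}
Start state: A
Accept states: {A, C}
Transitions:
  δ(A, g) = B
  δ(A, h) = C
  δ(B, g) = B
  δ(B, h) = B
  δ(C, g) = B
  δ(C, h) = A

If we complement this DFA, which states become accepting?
Complement accept states = All states \ Original accept states
= {A, B, C} \ {A, C}
{B}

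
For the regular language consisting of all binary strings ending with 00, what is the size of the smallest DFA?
By Myhill–Nerode, count the distinguishable equivalence classes: three classes — 0, 1, or ≥2 trailing 0's.
3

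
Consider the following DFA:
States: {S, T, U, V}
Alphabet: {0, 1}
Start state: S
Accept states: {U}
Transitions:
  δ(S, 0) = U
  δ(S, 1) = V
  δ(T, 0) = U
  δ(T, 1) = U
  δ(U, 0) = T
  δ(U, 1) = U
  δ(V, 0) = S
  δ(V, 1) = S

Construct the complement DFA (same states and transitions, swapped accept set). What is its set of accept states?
Complement accept states = All states \ Original accept states
= {S, T, U, V} \ {U}
{S, T, V}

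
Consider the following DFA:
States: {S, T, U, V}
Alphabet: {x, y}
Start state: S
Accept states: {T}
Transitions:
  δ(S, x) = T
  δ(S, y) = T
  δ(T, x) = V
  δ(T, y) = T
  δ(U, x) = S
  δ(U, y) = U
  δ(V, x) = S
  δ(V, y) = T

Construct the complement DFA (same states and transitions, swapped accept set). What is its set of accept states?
Complement accept states = All states \ Original accept states
= {S, T, U, V} \ {T}
{S, U, V}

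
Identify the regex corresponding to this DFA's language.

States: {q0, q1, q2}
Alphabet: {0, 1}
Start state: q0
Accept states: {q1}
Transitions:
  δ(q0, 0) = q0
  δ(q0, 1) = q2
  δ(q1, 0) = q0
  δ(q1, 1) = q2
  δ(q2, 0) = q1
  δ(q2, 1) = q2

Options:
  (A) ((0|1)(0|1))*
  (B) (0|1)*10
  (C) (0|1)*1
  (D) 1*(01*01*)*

Check each option against the DFA on short strings; one disagreement eliminates an option:
  (A) ((0|1)(0|1))*: on ε the DFA stays in q0 and rejects (q0 ∉ Accept), but the regex matches it → eliminate
  (B) (0|1)*10: agrees with the DFA on every string of length ≤ 6
  (C) (0|1)*1: on '1' the DFA goes q0 → q2 and rejects (q2 ∉ Accept), but the regex matches it → eliminate
  (D) 1*(01*01*)*: on ε the DFA stays in q0 and rejects (q0 ∉ Accept), but the regex matches it → eliminate
Only (B) is consistent with the DFA.
(B) (0|1)*10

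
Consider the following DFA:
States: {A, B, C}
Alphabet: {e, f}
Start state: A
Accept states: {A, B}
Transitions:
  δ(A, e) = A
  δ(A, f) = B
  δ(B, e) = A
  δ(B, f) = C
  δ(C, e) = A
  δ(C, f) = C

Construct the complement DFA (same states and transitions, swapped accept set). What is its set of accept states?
Complement accept states = All states \ Original accept states
= {A, B, C} \ {A, B}
{C}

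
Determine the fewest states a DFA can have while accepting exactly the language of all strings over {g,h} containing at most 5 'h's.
By Myhill–Nerode, count the distinguishable equivalence classes: 7 classes — having seen 0, 1, …, 5, or >5 copies of 'h'; counts 0 through 5 are accepting and >5 is dead.
7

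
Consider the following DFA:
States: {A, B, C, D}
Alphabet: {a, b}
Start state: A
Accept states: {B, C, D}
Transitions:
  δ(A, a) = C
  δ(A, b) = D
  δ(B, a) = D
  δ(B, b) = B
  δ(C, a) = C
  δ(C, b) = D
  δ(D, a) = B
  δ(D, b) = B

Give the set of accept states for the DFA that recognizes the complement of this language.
Complement accept states = All states \ Original accept states
= {A, B, C, D} \ {B, C, D}
{A}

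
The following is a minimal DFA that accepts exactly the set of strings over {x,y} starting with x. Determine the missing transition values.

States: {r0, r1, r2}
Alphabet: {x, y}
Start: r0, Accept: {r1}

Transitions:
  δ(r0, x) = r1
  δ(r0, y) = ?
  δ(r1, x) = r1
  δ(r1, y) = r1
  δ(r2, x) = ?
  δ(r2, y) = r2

From the language and accept set, identify what each state tracks — r0: no input read; r1: started with x; r2: started with y (dead).
Each missing δ(q, a) is the state matching the new tracked value after reading a.
δ(r0, y) = r2; δ(r2, x) = r2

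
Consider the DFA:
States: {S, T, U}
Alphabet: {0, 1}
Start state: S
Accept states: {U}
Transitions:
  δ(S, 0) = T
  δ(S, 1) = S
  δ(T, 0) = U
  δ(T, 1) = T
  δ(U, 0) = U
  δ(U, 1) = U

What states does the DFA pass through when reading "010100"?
read '0': S → T
  read '1': T → T
  read '0': T → U
  read '1': U → U
  read '0': U → U
  read '0': U → U
S -> T -> T -> U -> U -> U -> U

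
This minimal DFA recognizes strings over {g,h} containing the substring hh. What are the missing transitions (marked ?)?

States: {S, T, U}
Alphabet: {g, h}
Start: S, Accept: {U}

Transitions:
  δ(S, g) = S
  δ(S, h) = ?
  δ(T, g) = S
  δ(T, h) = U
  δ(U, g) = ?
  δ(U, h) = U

From the language and accept set, identify what each state tracks — S: no progress toward hh; T: one trailing h; U: substring hh seen.
Each missing δ(q, a) is the state matching the new tracked value after reading a.
δ(S, h) = T; δ(U, g) = U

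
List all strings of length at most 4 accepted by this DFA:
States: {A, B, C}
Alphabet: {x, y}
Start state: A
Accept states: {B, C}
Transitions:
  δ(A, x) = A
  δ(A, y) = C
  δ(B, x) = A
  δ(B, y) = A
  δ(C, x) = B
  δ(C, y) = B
y, xy, yx, yy, xxy, xyx, xyy, xxxy, xxyx, xxyy, yxxy, yxyy, yyxy, yyyy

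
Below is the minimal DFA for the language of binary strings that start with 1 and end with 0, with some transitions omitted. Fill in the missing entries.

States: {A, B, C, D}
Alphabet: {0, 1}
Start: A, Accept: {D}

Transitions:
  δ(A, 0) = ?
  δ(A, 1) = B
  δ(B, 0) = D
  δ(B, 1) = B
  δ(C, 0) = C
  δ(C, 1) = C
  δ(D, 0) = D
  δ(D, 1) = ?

From the language and accept set, identify what each state tracks — A: no input read; B: started with 1, last symbol 1; C: started with 0 (dead); D: started with 1, last symbol 0.
Each missing δ(q, a) is the state matching the new tracked value after reading a.
δ(A, 0) = C; δ(D, 1) = B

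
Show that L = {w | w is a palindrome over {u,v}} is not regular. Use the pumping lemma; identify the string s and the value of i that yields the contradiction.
Assume L is regular with pumping length p. Idea: pumping the leading u-block breaks the symmetry.
Choose s = u^p v u^p (a palindrome of length 2p+1 ≥ p). By the pumping lemma, s = xyz with |xy| ≤ p, |y| > 0, so y = u^k with k > 0 (xy lies entirely in the first u^p). Then xy²z = u^(p+k) v u^p, which is not a palindrome since p+k ≠ p.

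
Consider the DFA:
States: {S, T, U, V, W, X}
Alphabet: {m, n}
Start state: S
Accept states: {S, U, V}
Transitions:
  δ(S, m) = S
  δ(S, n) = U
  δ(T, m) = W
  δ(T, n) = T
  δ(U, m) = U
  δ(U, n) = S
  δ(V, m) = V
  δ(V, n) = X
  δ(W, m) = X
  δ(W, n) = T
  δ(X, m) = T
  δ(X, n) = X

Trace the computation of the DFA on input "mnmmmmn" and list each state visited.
read 'm': S → S
  read 'n': S → U
  read 'm': U → U
  read 'm': U → U
  read 'm': U → U
  read 'm': U → U
  read 'n': U → S
S -> S -> U -> U -> U -> U -> U -> S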